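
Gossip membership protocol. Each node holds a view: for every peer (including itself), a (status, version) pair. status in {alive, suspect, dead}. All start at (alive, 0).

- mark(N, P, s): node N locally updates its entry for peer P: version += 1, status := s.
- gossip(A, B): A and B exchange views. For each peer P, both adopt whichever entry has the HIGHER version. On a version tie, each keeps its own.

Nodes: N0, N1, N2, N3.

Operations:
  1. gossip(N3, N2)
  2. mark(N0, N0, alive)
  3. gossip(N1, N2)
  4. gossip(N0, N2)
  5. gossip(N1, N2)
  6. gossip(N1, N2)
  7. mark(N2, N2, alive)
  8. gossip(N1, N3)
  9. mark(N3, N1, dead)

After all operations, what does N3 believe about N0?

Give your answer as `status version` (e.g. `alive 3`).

Answer: alive 1

Derivation:
Op 1: gossip N3<->N2 -> N3.N0=(alive,v0) N3.N1=(alive,v0) N3.N2=(alive,v0) N3.N3=(alive,v0) | N2.N0=(alive,v0) N2.N1=(alive,v0) N2.N2=(alive,v0) N2.N3=(alive,v0)
Op 2: N0 marks N0=alive -> (alive,v1)
Op 3: gossip N1<->N2 -> N1.N0=(alive,v0) N1.N1=(alive,v0) N1.N2=(alive,v0) N1.N3=(alive,v0) | N2.N0=(alive,v0) N2.N1=(alive,v0) N2.N2=(alive,v0) N2.N3=(alive,v0)
Op 4: gossip N0<->N2 -> N0.N0=(alive,v1) N0.N1=(alive,v0) N0.N2=(alive,v0) N0.N3=(alive,v0) | N2.N0=(alive,v1) N2.N1=(alive,v0) N2.N2=(alive,v0) N2.N3=(alive,v0)
Op 5: gossip N1<->N2 -> N1.N0=(alive,v1) N1.N1=(alive,v0) N1.N2=(alive,v0) N1.N3=(alive,v0) | N2.N0=(alive,v1) N2.N1=(alive,v0) N2.N2=(alive,v0) N2.N3=(alive,v0)
Op 6: gossip N1<->N2 -> N1.N0=(alive,v1) N1.N1=(alive,v0) N1.N2=(alive,v0) N1.N3=(alive,v0) | N2.N0=(alive,v1) N2.N1=(alive,v0) N2.N2=(alive,v0) N2.N3=(alive,v0)
Op 7: N2 marks N2=alive -> (alive,v1)
Op 8: gossip N1<->N3 -> N1.N0=(alive,v1) N1.N1=(alive,v0) N1.N2=(alive,v0) N1.N3=(alive,v0) | N3.N0=(alive,v1) N3.N1=(alive,v0) N3.N2=(alive,v0) N3.N3=(alive,v0)
Op 9: N3 marks N1=dead -> (dead,v1)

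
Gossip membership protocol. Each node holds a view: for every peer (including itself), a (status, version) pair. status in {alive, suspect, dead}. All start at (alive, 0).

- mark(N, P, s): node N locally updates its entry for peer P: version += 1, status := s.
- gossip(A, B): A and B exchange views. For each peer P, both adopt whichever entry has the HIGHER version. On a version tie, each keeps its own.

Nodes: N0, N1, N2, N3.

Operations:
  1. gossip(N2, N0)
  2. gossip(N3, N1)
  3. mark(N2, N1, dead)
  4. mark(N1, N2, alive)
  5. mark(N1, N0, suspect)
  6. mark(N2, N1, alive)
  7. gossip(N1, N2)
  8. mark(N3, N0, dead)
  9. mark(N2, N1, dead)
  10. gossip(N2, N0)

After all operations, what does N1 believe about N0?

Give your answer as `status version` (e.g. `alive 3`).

Op 1: gossip N2<->N0 -> N2.N0=(alive,v0) N2.N1=(alive,v0) N2.N2=(alive,v0) N2.N3=(alive,v0) | N0.N0=(alive,v0) N0.N1=(alive,v0) N0.N2=(alive,v0) N0.N3=(alive,v0)
Op 2: gossip N3<->N1 -> N3.N0=(alive,v0) N3.N1=(alive,v0) N3.N2=(alive,v0) N3.N3=(alive,v0) | N1.N0=(alive,v0) N1.N1=(alive,v0) N1.N2=(alive,v0) N1.N3=(alive,v0)
Op 3: N2 marks N1=dead -> (dead,v1)
Op 4: N1 marks N2=alive -> (alive,v1)
Op 5: N1 marks N0=suspect -> (suspect,v1)
Op 6: N2 marks N1=alive -> (alive,v2)
Op 7: gossip N1<->N2 -> N1.N0=(suspect,v1) N1.N1=(alive,v2) N1.N2=(alive,v1) N1.N3=(alive,v0) | N2.N0=(suspect,v1) N2.N1=(alive,v2) N2.N2=(alive,v1) N2.N3=(alive,v0)
Op 8: N3 marks N0=dead -> (dead,v1)
Op 9: N2 marks N1=dead -> (dead,v3)
Op 10: gossip N2<->N0 -> N2.N0=(suspect,v1) N2.N1=(dead,v3) N2.N2=(alive,v1) N2.N3=(alive,v0) | N0.N0=(suspect,v1) N0.N1=(dead,v3) N0.N2=(alive,v1) N0.N3=(alive,v0)

Answer: suspect 1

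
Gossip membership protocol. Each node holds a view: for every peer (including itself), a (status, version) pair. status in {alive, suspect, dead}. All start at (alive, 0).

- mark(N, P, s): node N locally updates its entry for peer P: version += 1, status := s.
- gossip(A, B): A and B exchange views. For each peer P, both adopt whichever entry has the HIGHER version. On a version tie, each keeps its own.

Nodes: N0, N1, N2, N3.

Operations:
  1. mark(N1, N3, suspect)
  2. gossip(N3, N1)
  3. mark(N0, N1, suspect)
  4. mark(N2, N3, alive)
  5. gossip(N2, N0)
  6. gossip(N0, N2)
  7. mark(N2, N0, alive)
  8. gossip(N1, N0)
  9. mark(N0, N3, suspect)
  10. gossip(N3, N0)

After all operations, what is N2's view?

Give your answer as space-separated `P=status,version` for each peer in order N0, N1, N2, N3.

Answer: N0=alive,1 N1=suspect,1 N2=alive,0 N3=alive,1

Derivation:
Op 1: N1 marks N3=suspect -> (suspect,v1)
Op 2: gossip N3<->N1 -> N3.N0=(alive,v0) N3.N1=(alive,v0) N3.N2=(alive,v0) N3.N3=(suspect,v1) | N1.N0=(alive,v0) N1.N1=(alive,v0) N1.N2=(alive,v0) N1.N3=(suspect,v1)
Op 3: N0 marks N1=suspect -> (suspect,v1)
Op 4: N2 marks N3=alive -> (alive,v1)
Op 5: gossip N2<->N0 -> N2.N0=(alive,v0) N2.N1=(suspect,v1) N2.N2=(alive,v0) N2.N3=(alive,v1) | N0.N0=(alive,v0) N0.N1=(suspect,v1) N0.N2=(alive,v0) N0.N3=(alive,v1)
Op 6: gossip N0<->N2 -> N0.N0=(alive,v0) N0.N1=(suspect,v1) N0.N2=(alive,v0) N0.N3=(alive,v1) | N2.N0=(alive,v0) N2.N1=(suspect,v1) N2.N2=(alive,v0) N2.N3=(alive,v1)
Op 7: N2 marks N0=alive -> (alive,v1)
Op 8: gossip N1<->N0 -> N1.N0=(alive,v0) N1.N1=(suspect,v1) N1.N2=(alive,v0) N1.N3=(suspect,v1) | N0.N0=(alive,v0) N0.N1=(suspect,v1) N0.N2=(alive,v0) N0.N3=(alive,v1)
Op 9: N0 marks N3=suspect -> (suspect,v2)
Op 10: gossip N3<->N0 -> N3.N0=(alive,v0) N3.N1=(suspect,v1) N3.N2=(alive,v0) N3.N3=(suspect,v2) | N0.N0=(alive,v0) N0.N1=(suspect,v1) N0.N2=(alive,v0) N0.N3=(suspect,v2)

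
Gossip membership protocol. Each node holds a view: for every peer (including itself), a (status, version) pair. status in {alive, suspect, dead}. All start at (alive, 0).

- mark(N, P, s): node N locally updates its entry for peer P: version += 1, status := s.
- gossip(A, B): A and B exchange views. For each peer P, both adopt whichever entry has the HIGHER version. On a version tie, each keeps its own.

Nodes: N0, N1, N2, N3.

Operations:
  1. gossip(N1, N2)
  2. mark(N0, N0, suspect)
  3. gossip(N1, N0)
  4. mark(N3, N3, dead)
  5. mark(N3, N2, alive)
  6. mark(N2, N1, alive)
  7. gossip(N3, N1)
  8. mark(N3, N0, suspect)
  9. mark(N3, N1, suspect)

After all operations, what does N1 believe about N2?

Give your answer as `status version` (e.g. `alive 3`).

Op 1: gossip N1<->N2 -> N1.N0=(alive,v0) N1.N1=(alive,v0) N1.N2=(alive,v0) N1.N3=(alive,v0) | N2.N0=(alive,v0) N2.N1=(alive,v0) N2.N2=(alive,v0) N2.N3=(alive,v0)
Op 2: N0 marks N0=suspect -> (suspect,v1)
Op 3: gossip N1<->N0 -> N1.N0=(suspect,v1) N1.N1=(alive,v0) N1.N2=(alive,v0) N1.N3=(alive,v0) | N0.N0=(suspect,v1) N0.N1=(alive,v0) N0.N2=(alive,v0) N0.N3=(alive,v0)
Op 4: N3 marks N3=dead -> (dead,v1)
Op 5: N3 marks N2=alive -> (alive,v1)
Op 6: N2 marks N1=alive -> (alive,v1)
Op 7: gossip N3<->N1 -> N3.N0=(suspect,v1) N3.N1=(alive,v0) N3.N2=(alive,v1) N3.N3=(dead,v1) | N1.N0=(suspect,v1) N1.N1=(alive,v0) N1.N2=(alive,v1) N1.N3=(dead,v1)
Op 8: N3 marks N0=suspect -> (suspect,v2)
Op 9: N3 marks N1=suspect -> (suspect,v1)

Answer: alive 1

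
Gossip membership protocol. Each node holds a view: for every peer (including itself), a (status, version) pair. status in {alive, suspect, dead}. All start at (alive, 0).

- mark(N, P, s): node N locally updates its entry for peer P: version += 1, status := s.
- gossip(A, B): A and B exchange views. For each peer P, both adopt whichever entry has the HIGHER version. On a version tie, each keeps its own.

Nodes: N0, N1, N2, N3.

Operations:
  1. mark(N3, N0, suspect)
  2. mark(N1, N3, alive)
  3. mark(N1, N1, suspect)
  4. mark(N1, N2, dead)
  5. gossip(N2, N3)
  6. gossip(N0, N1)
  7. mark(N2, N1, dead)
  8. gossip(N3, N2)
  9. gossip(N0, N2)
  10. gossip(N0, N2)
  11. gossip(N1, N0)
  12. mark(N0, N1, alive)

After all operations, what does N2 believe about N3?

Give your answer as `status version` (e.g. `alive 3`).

Op 1: N3 marks N0=suspect -> (suspect,v1)
Op 2: N1 marks N3=alive -> (alive,v1)
Op 3: N1 marks N1=suspect -> (suspect,v1)
Op 4: N1 marks N2=dead -> (dead,v1)
Op 5: gossip N2<->N3 -> N2.N0=(suspect,v1) N2.N1=(alive,v0) N2.N2=(alive,v0) N2.N3=(alive,v0) | N3.N0=(suspect,v1) N3.N1=(alive,v0) N3.N2=(alive,v0) N3.N3=(alive,v0)
Op 6: gossip N0<->N1 -> N0.N0=(alive,v0) N0.N1=(suspect,v1) N0.N2=(dead,v1) N0.N3=(alive,v1) | N1.N0=(alive,v0) N1.N1=(suspect,v1) N1.N2=(dead,v1) N1.N3=(alive,v1)
Op 7: N2 marks N1=dead -> (dead,v1)
Op 8: gossip N3<->N2 -> N3.N0=(suspect,v1) N3.N1=(dead,v1) N3.N2=(alive,v0) N3.N3=(alive,v0) | N2.N0=(suspect,v1) N2.N1=(dead,v1) N2.N2=(alive,v0) N2.N3=(alive,v0)
Op 9: gossip N0<->N2 -> N0.N0=(suspect,v1) N0.N1=(suspect,v1) N0.N2=(dead,v1) N0.N3=(alive,v1) | N2.N0=(suspect,v1) N2.N1=(dead,v1) N2.N2=(dead,v1) N2.N3=(alive,v1)
Op 10: gossip N0<->N2 -> N0.N0=(suspect,v1) N0.N1=(suspect,v1) N0.N2=(dead,v1) N0.N3=(alive,v1) | N2.N0=(suspect,v1) N2.N1=(dead,v1) N2.N2=(dead,v1) N2.N3=(alive,v1)
Op 11: gossip N1<->N0 -> N1.N0=(suspect,v1) N1.N1=(suspect,v1) N1.N2=(dead,v1) N1.N3=(alive,v1) | N0.N0=(suspect,v1) N0.N1=(suspect,v1) N0.N2=(dead,v1) N0.N3=(alive,v1)
Op 12: N0 marks N1=alive -> (alive,v2)

Answer: alive 1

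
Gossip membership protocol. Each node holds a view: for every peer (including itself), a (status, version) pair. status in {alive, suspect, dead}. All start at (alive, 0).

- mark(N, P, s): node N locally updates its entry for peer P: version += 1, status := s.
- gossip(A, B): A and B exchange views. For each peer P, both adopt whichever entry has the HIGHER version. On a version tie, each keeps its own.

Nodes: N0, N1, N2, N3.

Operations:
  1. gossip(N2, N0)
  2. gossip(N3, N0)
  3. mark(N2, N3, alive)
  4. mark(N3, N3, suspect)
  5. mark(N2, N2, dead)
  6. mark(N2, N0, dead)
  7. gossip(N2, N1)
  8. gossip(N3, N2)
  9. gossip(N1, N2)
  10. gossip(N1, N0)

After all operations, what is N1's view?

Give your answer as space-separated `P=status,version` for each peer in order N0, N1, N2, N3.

Op 1: gossip N2<->N0 -> N2.N0=(alive,v0) N2.N1=(alive,v0) N2.N2=(alive,v0) N2.N3=(alive,v0) | N0.N0=(alive,v0) N0.N1=(alive,v0) N0.N2=(alive,v0) N0.N3=(alive,v0)
Op 2: gossip N3<->N0 -> N3.N0=(alive,v0) N3.N1=(alive,v0) N3.N2=(alive,v0) N3.N3=(alive,v0) | N0.N0=(alive,v0) N0.N1=(alive,v0) N0.N2=(alive,v0) N0.N3=(alive,v0)
Op 3: N2 marks N3=alive -> (alive,v1)
Op 4: N3 marks N3=suspect -> (suspect,v1)
Op 5: N2 marks N2=dead -> (dead,v1)
Op 6: N2 marks N0=dead -> (dead,v1)
Op 7: gossip N2<->N1 -> N2.N0=(dead,v1) N2.N1=(alive,v0) N2.N2=(dead,v1) N2.N3=(alive,v1) | N1.N0=(dead,v1) N1.N1=(alive,v0) N1.N2=(dead,v1) N1.N3=(alive,v1)
Op 8: gossip N3<->N2 -> N3.N0=(dead,v1) N3.N1=(alive,v0) N3.N2=(dead,v1) N3.N3=(suspect,v1) | N2.N0=(dead,v1) N2.N1=(alive,v0) N2.N2=(dead,v1) N2.N3=(alive,v1)
Op 9: gossip N1<->N2 -> N1.N0=(dead,v1) N1.N1=(alive,v0) N1.N2=(dead,v1) N1.N3=(alive,v1) | N2.N0=(dead,v1) N2.N1=(alive,v0) N2.N2=(dead,v1) N2.N3=(alive,v1)
Op 10: gossip N1<->N0 -> N1.N0=(dead,v1) N1.N1=(alive,v0) N1.N2=(dead,v1) N1.N3=(alive,v1) | N0.N0=(dead,v1) N0.N1=(alive,v0) N0.N2=(dead,v1) N0.N3=(alive,v1)

Answer: N0=dead,1 N1=alive,0 N2=dead,1 N3=alive,1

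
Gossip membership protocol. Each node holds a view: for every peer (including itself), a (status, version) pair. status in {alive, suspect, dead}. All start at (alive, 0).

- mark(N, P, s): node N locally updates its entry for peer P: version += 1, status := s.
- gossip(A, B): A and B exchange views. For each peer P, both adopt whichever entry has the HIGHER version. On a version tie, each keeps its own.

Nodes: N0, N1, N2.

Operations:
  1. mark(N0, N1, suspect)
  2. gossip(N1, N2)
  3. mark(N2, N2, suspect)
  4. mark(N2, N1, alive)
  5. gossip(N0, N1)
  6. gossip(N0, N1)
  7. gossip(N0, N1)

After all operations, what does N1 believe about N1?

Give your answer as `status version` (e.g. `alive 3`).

Answer: suspect 1

Derivation:
Op 1: N0 marks N1=suspect -> (suspect,v1)
Op 2: gossip N1<->N2 -> N1.N0=(alive,v0) N1.N1=(alive,v0) N1.N2=(alive,v0) | N2.N0=(alive,v0) N2.N1=(alive,v0) N2.N2=(alive,v0)
Op 3: N2 marks N2=suspect -> (suspect,v1)
Op 4: N2 marks N1=alive -> (alive,v1)
Op 5: gossip N0<->N1 -> N0.N0=(alive,v0) N0.N1=(suspect,v1) N0.N2=(alive,v0) | N1.N0=(alive,v0) N1.N1=(suspect,v1) N1.N2=(alive,v0)
Op 6: gossip N0<->N1 -> N0.N0=(alive,v0) N0.N1=(suspect,v1) N0.N2=(alive,v0) | N1.N0=(alive,v0) N1.N1=(suspect,v1) N1.N2=(alive,v0)
Op 7: gossip N0<->N1 -> N0.N0=(alive,v0) N0.N1=(suspect,v1) N0.N2=(alive,v0) | N1.N0=(alive,v0) N1.N1=(suspect,v1) N1.N2=(alive,v0)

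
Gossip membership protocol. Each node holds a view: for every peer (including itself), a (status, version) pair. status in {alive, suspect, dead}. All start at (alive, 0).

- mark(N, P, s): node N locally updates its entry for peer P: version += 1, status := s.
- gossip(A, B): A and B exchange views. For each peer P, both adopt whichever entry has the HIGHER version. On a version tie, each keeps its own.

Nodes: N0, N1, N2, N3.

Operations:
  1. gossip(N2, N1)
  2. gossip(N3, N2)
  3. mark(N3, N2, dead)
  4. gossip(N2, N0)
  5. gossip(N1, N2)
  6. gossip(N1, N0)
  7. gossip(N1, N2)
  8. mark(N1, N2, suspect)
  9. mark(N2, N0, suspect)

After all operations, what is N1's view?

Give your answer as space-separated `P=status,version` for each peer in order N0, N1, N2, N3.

Answer: N0=alive,0 N1=alive,0 N2=suspect,1 N3=alive,0

Derivation:
Op 1: gossip N2<->N1 -> N2.N0=(alive,v0) N2.N1=(alive,v0) N2.N2=(alive,v0) N2.N3=(alive,v0) | N1.N0=(alive,v0) N1.N1=(alive,v0) N1.N2=(alive,v0) N1.N3=(alive,v0)
Op 2: gossip N3<->N2 -> N3.N0=(alive,v0) N3.N1=(alive,v0) N3.N2=(alive,v0) N3.N3=(alive,v0) | N2.N0=(alive,v0) N2.N1=(alive,v0) N2.N2=(alive,v0) N2.N3=(alive,v0)
Op 3: N3 marks N2=dead -> (dead,v1)
Op 4: gossip N2<->N0 -> N2.N0=(alive,v0) N2.N1=(alive,v0) N2.N2=(alive,v0) N2.N3=(alive,v0) | N0.N0=(alive,v0) N0.N1=(alive,v0) N0.N2=(alive,v0) N0.N3=(alive,v0)
Op 5: gossip N1<->N2 -> N1.N0=(alive,v0) N1.N1=(alive,v0) N1.N2=(alive,v0) N1.N3=(alive,v0) | N2.N0=(alive,v0) N2.N1=(alive,v0) N2.N2=(alive,v0) N2.N3=(alive,v0)
Op 6: gossip N1<->N0 -> N1.N0=(alive,v0) N1.N1=(alive,v0) N1.N2=(alive,v0) N1.N3=(alive,v0) | N0.N0=(alive,v0) N0.N1=(alive,v0) N0.N2=(alive,v0) N0.N3=(alive,v0)
Op 7: gossip N1<->N2 -> N1.N0=(alive,v0) N1.N1=(alive,v0) N1.N2=(alive,v0) N1.N3=(alive,v0) | N2.N0=(alive,v0) N2.N1=(alive,v0) N2.N2=(alive,v0) N2.N3=(alive,v0)
Op 8: N1 marks N2=suspect -> (suspect,v1)
Op 9: N2 marks N0=suspect -> (suspect,v1)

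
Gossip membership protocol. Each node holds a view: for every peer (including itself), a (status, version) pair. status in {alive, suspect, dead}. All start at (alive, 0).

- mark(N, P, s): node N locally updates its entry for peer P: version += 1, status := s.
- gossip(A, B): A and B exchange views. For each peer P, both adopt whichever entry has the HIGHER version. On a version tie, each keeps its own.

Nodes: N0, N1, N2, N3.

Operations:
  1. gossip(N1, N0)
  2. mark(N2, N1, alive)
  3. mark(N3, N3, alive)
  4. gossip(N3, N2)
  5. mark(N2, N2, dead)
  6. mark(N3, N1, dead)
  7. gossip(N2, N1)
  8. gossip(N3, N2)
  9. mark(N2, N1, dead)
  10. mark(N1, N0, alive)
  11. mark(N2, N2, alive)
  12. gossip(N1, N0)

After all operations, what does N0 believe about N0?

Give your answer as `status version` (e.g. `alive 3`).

Op 1: gossip N1<->N0 -> N1.N0=(alive,v0) N1.N1=(alive,v0) N1.N2=(alive,v0) N1.N3=(alive,v0) | N0.N0=(alive,v0) N0.N1=(alive,v0) N0.N2=(alive,v0) N0.N3=(alive,v0)
Op 2: N2 marks N1=alive -> (alive,v1)
Op 3: N3 marks N3=alive -> (alive,v1)
Op 4: gossip N3<->N2 -> N3.N0=(alive,v0) N3.N1=(alive,v1) N3.N2=(alive,v0) N3.N3=(alive,v1) | N2.N0=(alive,v0) N2.N1=(alive,v1) N2.N2=(alive,v0) N2.N3=(alive,v1)
Op 5: N2 marks N2=dead -> (dead,v1)
Op 6: N3 marks N1=dead -> (dead,v2)
Op 7: gossip N2<->N1 -> N2.N0=(alive,v0) N2.N1=(alive,v1) N2.N2=(dead,v1) N2.N3=(alive,v1) | N1.N0=(alive,v0) N1.N1=(alive,v1) N1.N2=(dead,v1) N1.N3=(alive,v1)
Op 8: gossip N3<->N2 -> N3.N0=(alive,v0) N3.N1=(dead,v2) N3.N2=(dead,v1) N3.N3=(alive,v1) | N2.N0=(alive,v0) N2.N1=(dead,v2) N2.N2=(dead,v1) N2.N3=(alive,v1)
Op 9: N2 marks N1=dead -> (dead,v3)
Op 10: N1 marks N0=alive -> (alive,v1)
Op 11: N2 marks N2=alive -> (alive,v2)
Op 12: gossip N1<->N0 -> N1.N0=(alive,v1) N1.N1=(alive,v1) N1.N2=(dead,v1) N1.N3=(alive,v1) | N0.N0=(alive,v1) N0.N1=(alive,v1) N0.N2=(dead,v1) N0.N3=(alive,v1)

Answer: alive 1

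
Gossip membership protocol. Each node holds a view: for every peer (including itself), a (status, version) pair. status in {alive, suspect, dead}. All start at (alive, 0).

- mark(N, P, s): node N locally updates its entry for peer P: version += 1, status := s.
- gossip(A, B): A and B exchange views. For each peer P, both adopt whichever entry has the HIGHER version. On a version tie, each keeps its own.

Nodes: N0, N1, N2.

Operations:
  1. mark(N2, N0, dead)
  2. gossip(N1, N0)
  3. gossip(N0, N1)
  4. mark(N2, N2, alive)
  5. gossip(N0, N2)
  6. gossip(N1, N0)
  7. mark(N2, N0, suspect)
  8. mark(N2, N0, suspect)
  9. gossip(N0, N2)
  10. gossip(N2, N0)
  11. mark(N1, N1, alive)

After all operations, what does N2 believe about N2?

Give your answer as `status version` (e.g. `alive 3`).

Op 1: N2 marks N0=dead -> (dead,v1)
Op 2: gossip N1<->N0 -> N1.N0=(alive,v0) N1.N1=(alive,v0) N1.N2=(alive,v0) | N0.N0=(alive,v0) N0.N1=(alive,v0) N0.N2=(alive,v0)
Op 3: gossip N0<->N1 -> N0.N0=(alive,v0) N0.N1=(alive,v0) N0.N2=(alive,v0) | N1.N0=(alive,v0) N1.N1=(alive,v0) N1.N2=(alive,v0)
Op 4: N2 marks N2=alive -> (alive,v1)
Op 5: gossip N0<->N2 -> N0.N0=(dead,v1) N0.N1=(alive,v0) N0.N2=(alive,v1) | N2.N0=(dead,v1) N2.N1=(alive,v0) N2.N2=(alive,v1)
Op 6: gossip N1<->N0 -> N1.N0=(dead,v1) N1.N1=(alive,v0) N1.N2=(alive,v1) | N0.N0=(dead,v1) N0.N1=(alive,v0) N0.N2=(alive,v1)
Op 7: N2 marks N0=suspect -> (suspect,v2)
Op 8: N2 marks N0=suspect -> (suspect,v3)
Op 9: gossip N0<->N2 -> N0.N0=(suspect,v3) N0.N1=(alive,v0) N0.N2=(alive,v1) | N2.N0=(suspect,v3) N2.N1=(alive,v0) N2.N2=(alive,v1)
Op 10: gossip N2<->N0 -> N2.N0=(suspect,v3) N2.N1=(alive,v0) N2.N2=(alive,v1) | N0.N0=(suspect,v3) N0.N1=(alive,v0) N0.N2=(alive,v1)
Op 11: N1 marks N1=alive -> (alive,v1)

Answer: alive 1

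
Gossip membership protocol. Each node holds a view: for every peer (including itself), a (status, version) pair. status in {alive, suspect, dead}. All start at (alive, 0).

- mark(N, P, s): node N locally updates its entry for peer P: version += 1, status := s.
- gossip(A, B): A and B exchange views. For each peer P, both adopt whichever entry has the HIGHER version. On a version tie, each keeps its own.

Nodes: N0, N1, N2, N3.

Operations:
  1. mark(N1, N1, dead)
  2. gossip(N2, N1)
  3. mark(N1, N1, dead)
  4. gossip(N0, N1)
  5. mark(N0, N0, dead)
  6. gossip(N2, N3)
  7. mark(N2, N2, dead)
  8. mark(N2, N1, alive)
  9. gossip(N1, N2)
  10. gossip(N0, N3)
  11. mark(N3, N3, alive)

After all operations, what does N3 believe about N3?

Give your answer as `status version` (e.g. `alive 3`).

Op 1: N1 marks N1=dead -> (dead,v1)
Op 2: gossip N2<->N1 -> N2.N0=(alive,v0) N2.N1=(dead,v1) N2.N2=(alive,v0) N2.N3=(alive,v0) | N1.N0=(alive,v0) N1.N1=(dead,v1) N1.N2=(alive,v0) N1.N3=(alive,v0)
Op 3: N1 marks N1=dead -> (dead,v2)
Op 4: gossip N0<->N1 -> N0.N0=(alive,v0) N0.N1=(dead,v2) N0.N2=(alive,v0) N0.N3=(alive,v0) | N1.N0=(alive,v0) N1.N1=(dead,v2) N1.N2=(alive,v0) N1.N3=(alive,v0)
Op 5: N0 marks N0=dead -> (dead,v1)
Op 6: gossip N2<->N3 -> N2.N0=(alive,v0) N2.N1=(dead,v1) N2.N2=(alive,v0) N2.N3=(alive,v0) | N3.N0=(alive,v0) N3.N1=(dead,v1) N3.N2=(alive,v0) N3.N3=(alive,v0)
Op 7: N2 marks N2=dead -> (dead,v1)
Op 8: N2 marks N1=alive -> (alive,v2)
Op 9: gossip N1<->N2 -> N1.N0=(alive,v0) N1.N1=(dead,v2) N1.N2=(dead,v1) N1.N3=(alive,v0) | N2.N0=(alive,v0) N2.N1=(alive,v2) N2.N2=(dead,v1) N2.N3=(alive,v0)
Op 10: gossip N0<->N3 -> N0.N0=(dead,v1) N0.N1=(dead,v2) N0.N2=(alive,v0) N0.N3=(alive,v0) | N3.N0=(dead,v1) N3.N1=(dead,v2) N3.N2=(alive,v0) N3.N3=(alive,v0)
Op 11: N3 marks N3=alive -> (alive,v1)

Answer: alive 1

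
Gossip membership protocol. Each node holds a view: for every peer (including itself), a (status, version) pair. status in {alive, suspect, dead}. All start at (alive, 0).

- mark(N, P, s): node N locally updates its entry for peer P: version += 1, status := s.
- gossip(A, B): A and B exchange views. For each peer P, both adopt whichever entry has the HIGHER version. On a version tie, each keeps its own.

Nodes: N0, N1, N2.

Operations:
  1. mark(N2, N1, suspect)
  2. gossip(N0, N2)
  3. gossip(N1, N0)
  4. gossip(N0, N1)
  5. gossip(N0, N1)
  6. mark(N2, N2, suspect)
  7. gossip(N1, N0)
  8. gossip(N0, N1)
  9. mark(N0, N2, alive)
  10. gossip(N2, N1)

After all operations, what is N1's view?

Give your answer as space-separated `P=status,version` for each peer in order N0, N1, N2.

Op 1: N2 marks N1=suspect -> (suspect,v1)
Op 2: gossip N0<->N2 -> N0.N0=(alive,v0) N0.N1=(suspect,v1) N0.N2=(alive,v0) | N2.N0=(alive,v0) N2.N1=(suspect,v1) N2.N2=(alive,v0)
Op 3: gossip N1<->N0 -> N1.N0=(alive,v0) N1.N1=(suspect,v1) N1.N2=(alive,v0) | N0.N0=(alive,v0) N0.N1=(suspect,v1) N0.N2=(alive,v0)
Op 4: gossip N0<->N1 -> N0.N0=(alive,v0) N0.N1=(suspect,v1) N0.N2=(alive,v0) | N1.N0=(alive,v0) N1.N1=(suspect,v1) N1.N2=(alive,v0)
Op 5: gossip N0<->N1 -> N0.N0=(alive,v0) N0.N1=(suspect,v1) N0.N2=(alive,v0) | N1.N0=(alive,v0) N1.N1=(suspect,v1) N1.N2=(alive,v0)
Op 6: N2 marks N2=suspect -> (suspect,v1)
Op 7: gossip N1<->N0 -> N1.N0=(alive,v0) N1.N1=(suspect,v1) N1.N2=(alive,v0) | N0.N0=(alive,v0) N0.N1=(suspect,v1) N0.N2=(alive,v0)
Op 8: gossip N0<->N1 -> N0.N0=(alive,v0) N0.N1=(suspect,v1) N0.N2=(alive,v0) | N1.N0=(alive,v0) N1.N1=(suspect,v1) N1.N2=(alive,v0)
Op 9: N0 marks N2=alive -> (alive,v1)
Op 10: gossip N2<->N1 -> N2.N0=(alive,v0) N2.N1=(suspect,v1) N2.N2=(suspect,v1) | N1.N0=(alive,v0) N1.N1=(suspect,v1) N1.N2=(suspect,v1)

Answer: N0=alive,0 N1=suspect,1 N2=suspect,1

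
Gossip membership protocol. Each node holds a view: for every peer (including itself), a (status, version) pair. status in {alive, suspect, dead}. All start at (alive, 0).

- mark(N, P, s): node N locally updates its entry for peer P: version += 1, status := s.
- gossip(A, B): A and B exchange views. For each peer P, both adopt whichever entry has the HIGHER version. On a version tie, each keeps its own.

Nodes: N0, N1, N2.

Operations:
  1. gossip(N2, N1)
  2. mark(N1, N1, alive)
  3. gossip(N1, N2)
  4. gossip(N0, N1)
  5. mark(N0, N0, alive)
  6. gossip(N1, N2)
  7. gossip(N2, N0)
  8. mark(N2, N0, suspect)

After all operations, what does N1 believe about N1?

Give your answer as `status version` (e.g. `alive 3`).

Answer: alive 1

Derivation:
Op 1: gossip N2<->N1 -> N2.N0=(alive,v0) N2.N1=(alive,v0) N2.N2=(alive,v0) | N1.N0=(alive,v0) N1.N1=(alive,v0) N1.N2=(alive,v0)
Op 2: N1 marks N1=alive -> (alive,v1)
Op 3: gossip N1<->N2 -> N1.N0=(alive,v0) N1.N1=(alive,v1) N1.N2=(alive,v0) | N2.N0=(alive,v0) N2.N1=(alive,v1) N2.N2=(alive,v0)
Op 4: gossip N0<->N1 -> N0.N0=(alive,v0) N0.N1=(alive,v1) N0.N2=(alive,v0) | N1.N0=(alive,v0) N1.N1=(alive,v1) N1.N2=(alive,v0)
Op 5: N0 marks N0=alive -> (alive,v1)
Op 6: gossip N1<->N2 -> N1.N0=(alive,v0) N1.N1=(alive,v1) N1.N2=(alive,v0) | N2.N0=(alive,v0) N2.N1=(alive,v1) N2.N2=(alive,v0)
Op 7: gossip N2<->N0 -> N2.N0=(alive,v1) N2.N1=(alive,v1) N2.N2=(alive,v0) | N0.N0=(alive,v1) N0.N1=(alive,v1) N0.N2=(alive,v0)
Op 8: N2 marks N0=suspect -> (suspect,v2)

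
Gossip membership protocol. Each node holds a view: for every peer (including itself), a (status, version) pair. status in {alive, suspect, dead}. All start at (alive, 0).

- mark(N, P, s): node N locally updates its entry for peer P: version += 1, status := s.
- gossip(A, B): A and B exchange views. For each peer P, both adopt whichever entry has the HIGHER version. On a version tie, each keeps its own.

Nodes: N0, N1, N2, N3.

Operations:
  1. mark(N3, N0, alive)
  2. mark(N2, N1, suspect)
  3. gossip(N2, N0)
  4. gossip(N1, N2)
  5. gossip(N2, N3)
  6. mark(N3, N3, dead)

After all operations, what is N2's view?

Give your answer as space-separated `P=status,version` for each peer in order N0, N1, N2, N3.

Op 1: N3 marks N0=alive -> (alive,v1)
Op 2: N2 marks N1=suspect -> (suspect,v1)
Op 3: gossip N2<->N0 -> N2.N0=(alive,v0) N2.N1=(suspect,v1) N2.N2=(alive,v0) N2.N3=(alive,v0) | N0.N0=(alive,v0) N0.N1=(suspect,v1) N0.N2=(alive,v0) N0.N3=(alive,v0)
Op 4: gossip N1<->N2 -> N1.N0=(alive,v0) N1.N1=(suspect,v1) N1.N2=(alive,v0) N1.N3=(alive,v0) | N2.N0=(alive,v0) N2.N1=(suspect,v1) N2.N2=(alive,v0) N2.N3=(alive,v0)
Op 5: gossip N2<->N3 -> N2.N0=(alive,v1) N2.N1=(suspect,v1) N2.N2=(alive,v0) N2.N3=(alive,v0) | N3.N0=(alive,v1) N3.N1=(suspect,v1) N3.N2=(alive,v0) N3.N3=(alive,v0)
Op 6: N3 marks N3=dead -> (dead,v1)

Answer: N0=alive,1 N1=suspect,1 N2=alive,0 N3=alive,0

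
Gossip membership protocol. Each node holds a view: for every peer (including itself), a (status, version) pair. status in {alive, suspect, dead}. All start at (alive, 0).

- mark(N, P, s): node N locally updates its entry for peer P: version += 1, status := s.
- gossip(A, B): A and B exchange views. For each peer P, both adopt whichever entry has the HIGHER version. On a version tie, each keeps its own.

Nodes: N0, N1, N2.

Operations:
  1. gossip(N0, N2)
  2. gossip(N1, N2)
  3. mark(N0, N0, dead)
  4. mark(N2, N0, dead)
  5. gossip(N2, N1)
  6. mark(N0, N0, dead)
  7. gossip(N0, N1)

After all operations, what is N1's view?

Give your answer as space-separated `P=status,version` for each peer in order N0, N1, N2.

Answer: N0=dead,2 N1=alive,0 N2=alive,0

Derivation:
Op 1: gossip N0<->N2 -> N0.N0=(alive,v0) N0.N1=(alive,v0) N0.N2=(alive,v0) | N2.N0=(alive,v0) N2.N1=(alive,v0) N2.N2=(alive,v0)
Op 2: gossip N1<->N2 -> N1.N0=(alive,v0) N1.N1=(alive,v0) N1.N2=(alive,v0) | N2.N0=(alive,v0) N2.N1=(alive,v0) N2.N2=(alive,v0)
Op 3: N0 marks N0=dead -> (dead,v1)
Op 4: N2 marks N0=dead -> (dead,v1)
Op 5: gossip N2<->N1 -> N2.N0=(dead,v1) N2.N1=(alive,v0) N2.N2=(alive,v0) | N1.N0=(dead,v1) N1.N1=(alive,v0) N1.N2=(alive,v0)
Op 6: N0 marks N0=dead -> (dead,v2)
Op 7: gossip N0<->N1 -> N0.N0=(dead,v2) N0.N1=(alive,v0) N0.N2=(alive,v0) | N1.N0=(dead,v2) N1.N1=(alive,v0) N1.N2=(alive,v0)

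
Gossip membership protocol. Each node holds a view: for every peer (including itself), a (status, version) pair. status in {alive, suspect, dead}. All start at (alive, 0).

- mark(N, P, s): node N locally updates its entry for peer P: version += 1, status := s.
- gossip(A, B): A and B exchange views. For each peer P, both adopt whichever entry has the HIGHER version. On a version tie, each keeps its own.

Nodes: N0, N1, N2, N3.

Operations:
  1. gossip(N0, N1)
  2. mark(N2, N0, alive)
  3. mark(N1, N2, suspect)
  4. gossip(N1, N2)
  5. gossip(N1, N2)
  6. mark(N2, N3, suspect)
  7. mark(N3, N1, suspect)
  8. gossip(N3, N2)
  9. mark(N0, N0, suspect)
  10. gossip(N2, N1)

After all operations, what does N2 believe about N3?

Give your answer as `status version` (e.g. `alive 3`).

Answer: suspect 1

Derivation:
Op 1: gossip N0<->N1 -> N0.N0=(alive,v0) N0.N1=(alive,v0) N0.N2=(alive,v0) N0.N3=(alive,v0) | N1.N0=(alive,v0) N1.N1=(alive,v0) N1.N2=(alive,v0) N1.N3=(alive,v0)
Op 2: N2 marks N0=alive -> (alive,v1)
Op 3: N1 marks N2=suspect -> (suspect,v1)
Op 4: gossip N1<->N2 -> N1.N0=(alive,v1) N1.N1=(alive,v0) N1.N2=(suspect,v1) N1.N3=(alive,v0) | N2.N0=(alive,v1) N2.N1=(alive,v0) N2.N2=(suspect,v1) N2.N3=(alive,v0)
Op 5: gossip N1<->N2 -> N1.N0=(alive,v1) N1.N1=(alive,v0) N1.N2=(suspect,v1) N1.N3=(alive,v0) | N2.N0=(alive,v1) N2.N1=(alive,v0) N2.N2=(suspect,v1) N2.N3=(alive,v0)
Op 6: N2 marks N3=suspect -> (suspect,v1)
Op 7: N3 marks N1=suspect -> (suspect,v1)
Op 8: gossip N3<->N2 -> N3.N0=(alive,v1) N3.N1=(suspect,v1) N3.N2=(suspect,v1) N3.N3=(suspect,v1) | N2.N0=(alive,v1) N2.N1=(suspect,v1) N2.N2=(suspect,v1) N2.N3=(suspect,v1)
Op 9: N0 marks N0=suspect -> (suspect,v1)
Op 10: gossip N2<->N1 -> N2.N0=(alive,v1) N2.N1=(suspect,v1) N2.N2=(suspect,v1) N2.N3=(suspect,v1) | N1.N0=(alive,v1) N1.N1=(suspect,v1) N1.N2=(suspect,v1) N1.N3=(suspect,v1)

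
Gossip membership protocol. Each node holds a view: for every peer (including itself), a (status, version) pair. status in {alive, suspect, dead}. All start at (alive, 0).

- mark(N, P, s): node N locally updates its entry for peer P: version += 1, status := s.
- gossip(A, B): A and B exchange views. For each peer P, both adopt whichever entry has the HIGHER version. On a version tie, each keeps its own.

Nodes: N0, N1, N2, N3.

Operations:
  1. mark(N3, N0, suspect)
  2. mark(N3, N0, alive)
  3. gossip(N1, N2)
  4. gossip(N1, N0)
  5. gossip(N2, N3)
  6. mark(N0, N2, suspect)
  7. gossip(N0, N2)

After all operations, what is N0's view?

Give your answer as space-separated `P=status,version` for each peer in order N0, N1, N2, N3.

Op 1: N3 marks N0=suspect -> (suspect,v1)
Op 2: N3 marks N0=alive -> (alive,v2)
Op 3: gossip N1<->N2 -> N1.N0=(alive,v0) N1.N1=(alive,v0) N1.N2=(alive,v0) N1.N3=(alive,v0) | N2.N0=(alive,v0) N2.N1=(alive,v0) N2.N2=(alive,v0) N2.N3=(alive,v0)
Op 4: gossip N1<->N0 -> N1.N0=(alive,v0) N1.N1=(alive,v0) N1.N2=(alive,v0) N1.N3=(alive,v0) | N0.N0=(alive,v0) N0.N1=(alive,v0) N0.N2=(alive,v0) N0.N3=(alive,v0)
Op 5: gossip N2<->N3 -> N2.N0=(alive,v2) N2.N1=(alive,v0) N2.N2=(alive,v0) N2.N3=(alive,v0) | N3.N0=(alive,v2) N3.N1=(alive,v0) N3.N2=(alive,v0) N3.N3=(alive,v0)
Op 6: N0 marks N2=suspect -> (suspect,v1)
Op 7: gossip N0<->N2 -> N0.N0=(alive,v2) N0.N1=(alive,v0) N0.N2=(suspect,v1) N0.N3=(alive,v0) | N2.N0=(alive,v2) N2.N1=(alive,v0) N2.N2=(suspect,v1) N2.N3=(alive,v0)

Answer: N0=alive,2 N1=alive,0 N2=suspect,1 N3=alive,0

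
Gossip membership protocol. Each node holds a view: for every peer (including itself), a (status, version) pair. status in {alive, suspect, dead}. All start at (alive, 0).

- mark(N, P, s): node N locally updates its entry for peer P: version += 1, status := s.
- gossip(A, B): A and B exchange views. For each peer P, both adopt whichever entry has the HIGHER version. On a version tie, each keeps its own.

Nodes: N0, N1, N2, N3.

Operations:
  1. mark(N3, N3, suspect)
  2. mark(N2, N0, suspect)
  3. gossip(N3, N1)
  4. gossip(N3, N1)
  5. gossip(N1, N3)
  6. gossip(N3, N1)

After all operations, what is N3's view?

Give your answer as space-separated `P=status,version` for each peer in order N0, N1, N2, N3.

Op 1: N3 marks N3=suspect -> (suspect,v1)
Op 2: N2 marks N0=suspect -> (suspect,v1)
Op 3: gossip N3<->N1 -> N3.N0=(alive,v0) N3.N1=(alive,v0) N3.N2=(alive,v0) N3.N3=(suspect,v1) | N1.N0=(alive,v0) N1.N1=(alive,v0) N1.N2=(alive,v0) N1.N3=(suspect,v1)
Op 4: gossip N3<->N1 -> N3.N0=(alive,v0) N3.N1=(alive,v0) N3.N2=(alive,v0) N3.N3=(suspect,v1) | N1.N0=(alive,v0) N1.N1=(alive,v0) N1.N2=(alive,v0) N1.N3=(suspect,v1)
Op 5: gossip N1<->N3 -> N1.N0=(alive,v0) N1.N1=(alive,v0) N1.N2=(alive,v0) N1.N3=(suspect,v1) | N3.N0=(alive,v0) N3.N1=(alive,v0) N3.N2=(alive,v0) N3.N3=(suspect,v1)
Op 6: gossip N3<->N1 -> N3.N0=(alive,v0) N3.N1=(alive,v0) N3.N2=(alive,v0) N3.N3=(suspect,v1) | N1.N0=(alive,v0) N1.N1=(alive,v0) N1.N2=(alive,v0) N1.N3=(suspect,v1)

Answer: N0=alive,0 N1=alive,0 N2=alive,0 N3=suspect,1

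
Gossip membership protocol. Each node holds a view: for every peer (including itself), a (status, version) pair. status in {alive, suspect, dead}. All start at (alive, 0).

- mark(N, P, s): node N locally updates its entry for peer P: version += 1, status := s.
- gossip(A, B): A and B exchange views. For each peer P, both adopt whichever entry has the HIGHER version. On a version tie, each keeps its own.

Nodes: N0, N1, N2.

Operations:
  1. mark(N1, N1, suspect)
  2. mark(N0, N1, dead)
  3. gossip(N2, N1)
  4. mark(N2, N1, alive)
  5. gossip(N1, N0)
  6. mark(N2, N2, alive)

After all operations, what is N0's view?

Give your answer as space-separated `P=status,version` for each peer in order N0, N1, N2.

Answer: N0=alive,0 N1=dead,1 N2=alive,0

Derivation:
Op 1: N1 marks N1=suspect -> (suspect,v1)
Op 2: N0 marks N1=dead -> (dead,v1)
Op 3: gossip N2<->N1 -> N2.N0=(alive,v0) N2.N1=(suspect,v1) N2.N2=(alive,v0) | N1.N0=(alive,v0) N1.N1=(suspect,v1) N1.N2=(alive,v0)
Op 4: N2 marks N1=alive -> (alive,v2)
Op 5: gossip N1<->N0 -> N1.N0=(alive,v0) N1.N1=(suspect,v1) N1.N2=(alive,v0) | N0.N0=(alive,v0) N0.N1=(dead,v1) N0.N2=(alive,v0)
Op 6: N2 marks N2=alive -> (alive,v1)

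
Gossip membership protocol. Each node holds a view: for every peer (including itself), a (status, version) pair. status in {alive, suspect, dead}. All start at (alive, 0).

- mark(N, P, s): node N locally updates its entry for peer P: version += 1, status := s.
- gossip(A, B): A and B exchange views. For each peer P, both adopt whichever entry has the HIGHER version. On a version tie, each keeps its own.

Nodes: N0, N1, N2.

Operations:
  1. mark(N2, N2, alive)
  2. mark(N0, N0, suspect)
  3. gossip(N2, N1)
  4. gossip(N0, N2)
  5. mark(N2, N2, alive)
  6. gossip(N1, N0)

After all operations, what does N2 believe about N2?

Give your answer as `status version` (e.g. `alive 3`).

Answer: alive 2

Derivation:
Op 1: N2 marks N2=alive -> (alive,v1)
Op 2: N0 marks N0=suspect -> (suspect,v1)
Op 3: gossip N2<->N1 -> N2.N0=(alive,v0) N2.N1=(alive,v0) N2.N2=(alive,v1) | N1.N0=(alive,v0) N1.N1=(alive,v0) N1.N2=(alive,v1)
Op 4: gossip N0<->N2 -> N0.N0=(suspect,v1) N0.N1=(alive,v0) N0.N2=(alive,v1) | N2.N0=(suspect,v1) N2.N1=(alive,v0) N2.N2=(alive,v1)
Op 5: N2 marks N2=alive -> (alive,v2)
Op 6: gossip N1<->N0 -> N1.N0=(suspect,v1) N1.N1=(alive,v0) N1.N2=(alive,v1) | N0.N0=(suspect,v1) N0.N1=(alive,v0) N0.N2=(alive,v1)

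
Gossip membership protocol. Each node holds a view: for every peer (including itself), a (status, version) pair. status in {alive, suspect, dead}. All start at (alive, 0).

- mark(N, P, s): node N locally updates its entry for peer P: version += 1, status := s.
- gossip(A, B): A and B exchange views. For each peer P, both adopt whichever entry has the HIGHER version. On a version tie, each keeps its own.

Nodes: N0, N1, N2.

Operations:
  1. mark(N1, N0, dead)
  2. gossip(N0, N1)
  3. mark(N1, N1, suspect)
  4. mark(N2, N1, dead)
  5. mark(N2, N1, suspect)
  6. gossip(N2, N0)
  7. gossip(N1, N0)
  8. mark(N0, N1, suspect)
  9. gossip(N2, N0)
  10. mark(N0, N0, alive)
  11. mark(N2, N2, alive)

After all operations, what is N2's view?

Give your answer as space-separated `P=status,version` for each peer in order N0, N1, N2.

Answer: N0=dead,1 N1=suspect,3 N2=alive,1

Derivation:
Op 1: N1 marks N0=dead -> (dead,v1)
Op 2: gossip N0<->N1 -> N0.N0=(dead,v1) N0.N1=(alive,v0) N0.N2=(alive,v0) | N1.N0=(dead,v1) N1.N1=(alive,v0) N1.N2=(alive,v0)
Op 3: N1 marks N1=suspect -> (suspect,v1)
Op 4: N2 marks N1=dead -> (dead,v1)
Op 5: N2 marks N1=suspect -> (suspect,v2)
Op 6: gossip N2<->N0 -> N2.N0=(dead,v1) N2.N1=(suspect,v2) N2.N2=(alive,v0) | N0.N0=(dead,v1) N0.N1=(suspect,v2) N0.N2=(alive,v0)
Op 7: gossip N1<->N0 -> N1.N0=(dead,v1) N1.N1=(suspect,v2) N1.N2=(alive,v0) | N0.N0=(dead,v1) N0.N1=(suspect,v2) N0.N2=(alive,v0)
Op 8: N0 marks N1=suspect -> (suspect,v3)
Op 9: gossip N2<->N0 -> N2.N0=(dead,v1) N2.N1=(suspect,v3) N2.N2=(alive,v0) | N0.N0=(dead,v1) N0.N1=(suspect,v3) N0.N2=(alive,v0)
Op 10: N0 marks N0=alive -> (alive,v2)
Op 11: N2 marks N2=alive -> (alive,v1)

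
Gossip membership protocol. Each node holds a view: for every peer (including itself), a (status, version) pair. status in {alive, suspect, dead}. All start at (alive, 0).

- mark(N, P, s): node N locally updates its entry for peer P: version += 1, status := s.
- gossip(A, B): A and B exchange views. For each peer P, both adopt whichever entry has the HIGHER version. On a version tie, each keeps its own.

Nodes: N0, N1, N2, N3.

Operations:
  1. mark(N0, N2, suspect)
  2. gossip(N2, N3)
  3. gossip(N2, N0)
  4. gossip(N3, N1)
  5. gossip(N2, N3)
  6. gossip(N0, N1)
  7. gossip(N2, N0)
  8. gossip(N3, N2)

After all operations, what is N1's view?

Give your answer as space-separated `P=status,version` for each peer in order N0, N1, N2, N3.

Answer: N0=alive,0 N1=alive,0 N2=suspect,1 N3=alive,0

Derivation:
Op 1: N0 marks N2=suspect -> (suspect,v1)
Op 2: gossip N2<->N3 -> N2.N0=(alive,v0) N2.N1=(alive,v0) N2.N2=(alive,v0) N2.N3=(alive,v0) | N3.N0=(alive,v0) N3.N1=(alive,v0) N3.N2=(alive,v0) N3.N3=(alive,v0)
Op 3: gossip N2<->N0 -> N2.N0=(alive,v0) N2.N1=(alive,v0) N2.N2=(suspect,v1) N2.N3=(alive,v0) | N0.N0=(alive,v0) N0.N1=(alive,v0) N0.N2=(suspect,v1) N0.N3=(alive,v0)
Op 4: gossip N3<->N1 -> N3.N0=(alive,v0) N3.N1=(alive,v0) N3.N2=(alive,v0) N3.N3=(alive,v0) | N1.N0=(alive,v0) N1.N1=(alive,v0) N1.N2=(alive,v0) N1.N3=(alive,v0)
Op 5: gossip N2<->N3 -> N2.N0=(alive,v0) N2.N1=(alive,v0) N2.N2=(suspect,v1) N2.N3=(alive,v0) | N3.N0=(alive,v0) N3.N1=(alive,v0) N3.N2=(suspect,v1) N3.N3=(alive,v0)
Op 6: gossip N0<->N1 -> N0.N0=(alive,v0) N0.N1=(alive,v0) N0.N2=(suspect,v1) N0.N3=(alive,v0) | N1.N0=(alive,v0) N1.N1=(alive,v0) N1.N2=(suspect,v1) N1.N3=(alive,v0)
Op 7: gossip N2<->N0 -> N2.N0=(alive,v0) N2.N1=(alive,v0) N2.N2=(suspect,v1) N2.N3=(alive,v0) | N0.N0=(alive,v0) N0.N1=(alive,v0) N0.N2=(suspect,v1) N0.N3=(alive,v0)
Op 8: gossip N3<->N2 -> N3.N0=(alive,v0) N3.N1=(alive,v0) N3.N2=(suspect,v1) N3.N3=(alive,v0) | N2.N0=(alive,v0) N2.N1=(alive,v0) N2.N2=(suspect,v1) N2.N3=(alive,v0)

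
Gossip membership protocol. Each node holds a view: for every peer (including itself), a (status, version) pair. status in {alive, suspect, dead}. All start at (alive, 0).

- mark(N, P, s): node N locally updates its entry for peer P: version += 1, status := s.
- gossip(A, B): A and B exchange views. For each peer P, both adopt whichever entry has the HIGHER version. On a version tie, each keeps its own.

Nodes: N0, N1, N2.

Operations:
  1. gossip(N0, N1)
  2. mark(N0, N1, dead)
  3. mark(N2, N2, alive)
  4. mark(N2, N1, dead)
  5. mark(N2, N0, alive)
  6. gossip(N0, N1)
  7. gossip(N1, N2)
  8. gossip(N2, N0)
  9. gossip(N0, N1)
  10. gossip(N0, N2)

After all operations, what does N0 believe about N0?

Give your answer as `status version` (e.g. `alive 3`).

Op 1: gossip N0<->N1 -> N0.N0=(alive,v0) N0.N1=(alive,v0) N0.N2=(alive,v0) | N1.N0=(alive,v0) N1.N1=(alive,v0) N1.N2=(alive,v0)
Op 2: N0 marks N1=dead -> (dead,v1)
Op 3: N2 marks N2=alive -> (alive,v1)
Op 4: N2 marks N1=dead -> (dead,v1)
Op 5: N2 marks N0=alive -> (alive,v1)
Op 6: gossip N0<->N1 -> N0.N0=(alive,v0) N0.N1=(dead,v1) N0.N2=(alive,v0) | N1.N0=(alive,v0) N1.N1=(dead,v1) N1.N2=(alive,v0)
Op 7: gossip N1<->N2 -> N1.N0=(alive,v1) N1.N1=(dead,v1) N1.N2=(alive,v1) | N2.N0=(alive,v1) N2.N1=(dead,v1) N2.N2=(alive,v1)
Op 8: gossip N2<->N0 -> N2.N0=(alive,v1) N2.N1=(dead,v1) N2.N2=(alive,v1) | N0.N0=(alive,v1) N0.N1=(dead,v1) N0.N2=(alive,v1)
Op 9: gossip N0<->N1 -> N0.N0=(alive,v1) N0.N1=(dead,v1) N0.N2=(alive,v1) | N1.N0=(alive,v1) N1.N1=(dead,v1) N1.N2=(alive,v1)
Op 10: gossip N0<->N2 -> N0.N0=(alive,v1) N0.N1=(dead,v1) N0.N2=(alive,v1) | N2.N0=(alive,v1) N2.N1=(dead,v1) N2.N2=(alive,v1)

Answer: alive 1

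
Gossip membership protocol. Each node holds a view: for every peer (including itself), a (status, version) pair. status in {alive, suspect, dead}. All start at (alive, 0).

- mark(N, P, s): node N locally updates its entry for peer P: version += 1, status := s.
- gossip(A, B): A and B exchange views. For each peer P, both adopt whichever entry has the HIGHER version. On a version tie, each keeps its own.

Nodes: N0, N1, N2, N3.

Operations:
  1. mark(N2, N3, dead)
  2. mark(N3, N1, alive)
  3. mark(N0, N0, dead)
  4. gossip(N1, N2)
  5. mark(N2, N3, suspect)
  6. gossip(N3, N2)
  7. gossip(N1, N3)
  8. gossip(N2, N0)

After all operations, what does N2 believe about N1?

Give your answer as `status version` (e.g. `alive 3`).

Answer: alive 1

Derivation:
Op 1: N2 marks N3=dead -> (dead,v1)
Op 2: N3 marks N1=alive -> (alive,v1)
Op 3: N0 marks N0=dead -> (dead,v1)
Op 4: gossip N1<->N2 -> N1.N0=(alive,v0) N1.N1=(alive,v0) N1.N2=(alive,v0) N1.N3=(dead,v1) | N2.N0=(alive,v0) N2.N1=(alive,v0) N2.N2=(alive,v0) N2.N3=(dead,v1)
Op 5: N2 marks N3=suspect -> (suspect,v2)
Op 6: gossip N3<->N2 -> N3.N0=(alive,v0) N3.N1=(alive,v1) N3.N2=(alive,v0) N3.N3=(suspect,v2) | N2.N0=(alive,v0) N2.N1=(alive,v1) N2.N2=(alive,v0) N2.N3=(suspect,v2)
Op 7: gossip N1<->N3 -> N1.N0=(alive,v0) N1.N1=(alive,v1) N1.N2=(alive,v0) N1.N3=(suspect,v2) | N3.N0=(alive,v0) N3.N1=(alive,v1) N3.N2=(alive,v0) N3.N3=(suspect,v2)
Op 8: gossip N2<->N0 -> N2.N0=(dead,v1) N2.N1=(alive,v1) N2.N2=(alive,v0) N2.N3=(suspect,v2) | N0.N0=(dead,v1) N0.N1=(alive,v1) N0.N2=(alive,v0) N0.N3=(suspect,v2)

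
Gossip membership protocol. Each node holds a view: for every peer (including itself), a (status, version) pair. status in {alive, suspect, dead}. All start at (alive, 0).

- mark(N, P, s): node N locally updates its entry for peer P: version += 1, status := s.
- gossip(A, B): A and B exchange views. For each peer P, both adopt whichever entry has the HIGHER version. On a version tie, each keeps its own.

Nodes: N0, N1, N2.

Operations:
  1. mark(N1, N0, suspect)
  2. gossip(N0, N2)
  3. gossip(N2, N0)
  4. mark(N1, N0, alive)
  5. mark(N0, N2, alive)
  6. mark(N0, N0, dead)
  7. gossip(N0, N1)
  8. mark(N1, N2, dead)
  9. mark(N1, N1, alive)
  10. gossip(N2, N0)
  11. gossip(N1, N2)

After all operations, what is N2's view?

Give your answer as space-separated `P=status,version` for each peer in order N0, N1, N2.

Op 1: N1 marks N0=suspect -> (suspect,v1)
Op 2: gossip N0<->N2 -> N0.N0=(alive,v0) N0.N1=(alive,v0) N0.N2=(alive,v0) | N2.N0=(alive,v0) N2.N1=(alive,v0) N2.N2=(alive,v0)
Op 3: gossip N2<->N0 -> N2.N0=(alive,v0) N2.N1=(alive,v0) N2.N2=(alive,v0) | N0.N0=(alive,v0) N0.N1=(alive,v0) N0.N2=(alive,v0)
Op 4: N1 marks N0=alive -> (alive,v2)
Op 5: N0 marks N2=alive -> (alive,v1)
Op 6: N0 marks N0=dead -> (dead,v1)
Op 7: gossip N0<->N1 -> N0.N0=(alive,v2) N0.N1=(alive,v0) N0.N2=(alive,v1) | N1.N0=(alive,v2) N1.N1=(alive,v0) N1.N2=(alive,v1)
Op 8: N1 marks N2=dead -> (dead,v2)
Op 9: N1 marks N1=alive -> (alive,v1)
Op 10: gossip N2<->N0 -> N2.N0=(alive,v2) N2.N1=(alive,v0) N2.N2=(alive,v1) | N0.N0=(alive,v2) N0.N1=(alive,v0) N0.N2=(alive,v1)
Op 11: gossip N1<->N2 -> N1.N0=(alive,v2) N1.N1=(alive,v1) N1.N2=(dead,v2) | N2.N0=(alive,v2) N2.N1=(alive,v1) N2.N2=(dead,v2)

Answer: N0=alive,2 N1=alive,1 N2=dead,2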